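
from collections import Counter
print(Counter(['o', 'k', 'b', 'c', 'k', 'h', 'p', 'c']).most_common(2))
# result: [('k', 2), ('c', 2)]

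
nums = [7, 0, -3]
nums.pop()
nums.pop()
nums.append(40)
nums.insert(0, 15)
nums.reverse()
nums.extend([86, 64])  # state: [40, 7, 15, 86, 64]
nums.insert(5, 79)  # [40, 7, 15, 86, 64, 79]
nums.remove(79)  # [40, 7, 15, 86, 64]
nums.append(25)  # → [40, 7, 15, 86, 64, 25]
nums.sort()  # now [7, 15, 25, 40, 64, 86]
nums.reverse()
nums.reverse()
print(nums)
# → [7, 15, 25, 40, 64, 86]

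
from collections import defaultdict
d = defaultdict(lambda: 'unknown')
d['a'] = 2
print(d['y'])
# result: unknown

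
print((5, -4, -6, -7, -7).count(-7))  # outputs 2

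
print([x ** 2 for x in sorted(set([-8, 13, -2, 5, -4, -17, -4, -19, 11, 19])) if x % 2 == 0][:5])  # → [64, 16, 4]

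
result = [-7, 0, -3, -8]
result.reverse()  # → [-8, -3, 0, -7]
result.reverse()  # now [-7, 0, -3, -8]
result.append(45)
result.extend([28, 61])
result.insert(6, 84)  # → [-7, 0, -3, -8, 45, 28, 84, 61]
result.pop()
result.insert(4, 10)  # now [-7, 0, -3, -8, 10, 45, 28, 84]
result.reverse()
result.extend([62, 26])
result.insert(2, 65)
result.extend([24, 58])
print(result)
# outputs [84, 28, 65, 45, 10, -8, -3, 0, -7, 62, 26, 24, 58]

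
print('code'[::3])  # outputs ce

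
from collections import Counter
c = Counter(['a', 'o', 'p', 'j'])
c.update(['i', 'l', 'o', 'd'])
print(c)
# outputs Counter({'o': 2, 'a': 1, 'p': 1, 'j': 1, 'i': 1, 'l': 1, 'd': 1})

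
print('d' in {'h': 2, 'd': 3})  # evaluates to True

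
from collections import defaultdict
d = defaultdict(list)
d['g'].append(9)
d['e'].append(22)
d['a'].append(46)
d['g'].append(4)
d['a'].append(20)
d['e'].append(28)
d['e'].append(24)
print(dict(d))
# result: {'g': [9, 4], 'e': [22, 28, 24], 'a': [46, 20]}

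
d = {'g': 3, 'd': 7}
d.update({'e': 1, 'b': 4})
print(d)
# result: {'g': 3, 'd': 7, 'e': 1, 'b': 4}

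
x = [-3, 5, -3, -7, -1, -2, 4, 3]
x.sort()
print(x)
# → [-7, -3, -3, -2, -1, 3, 4, 5]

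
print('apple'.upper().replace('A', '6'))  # 6PPLE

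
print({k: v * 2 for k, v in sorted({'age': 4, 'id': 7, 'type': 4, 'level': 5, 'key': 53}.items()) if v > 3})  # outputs {'age': 8, 'id': 14, 'key': 106, 'level': 10, 'type': 8}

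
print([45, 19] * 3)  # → [45, 19, 45, 19, 45, 19]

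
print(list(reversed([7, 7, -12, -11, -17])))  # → [-17, -11, -12, 7, 7]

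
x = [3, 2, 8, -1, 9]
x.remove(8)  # [3, 2, -1, 9]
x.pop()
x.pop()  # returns -1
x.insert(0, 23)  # [23, 3, 2]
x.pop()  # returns 2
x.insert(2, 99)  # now [23, 3, 99]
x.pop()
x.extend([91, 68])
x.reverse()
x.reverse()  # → [23, 3, 91, 68]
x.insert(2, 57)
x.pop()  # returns 68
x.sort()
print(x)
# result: [3, 23, 57, 91]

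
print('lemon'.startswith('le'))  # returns True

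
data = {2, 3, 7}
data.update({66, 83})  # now {2, 3, 7, 66, 83}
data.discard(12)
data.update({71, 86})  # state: {2, 3, 7, 66, 71, 83, 86}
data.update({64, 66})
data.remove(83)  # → {2, 3, 7, 64, 66, 71, 86}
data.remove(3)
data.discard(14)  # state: {2, 7, 64, 66, 71, 86}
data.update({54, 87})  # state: {2, 7, 54, 64, 66, 71, 86, 87}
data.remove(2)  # {7, 54, 64, 66, 71, 86, 87}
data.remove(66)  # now {7, 54, 64, 71, 86, 87}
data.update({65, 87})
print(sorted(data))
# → [7, 54, 64, 65, 71, 86, 87]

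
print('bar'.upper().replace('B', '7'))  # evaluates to 7AR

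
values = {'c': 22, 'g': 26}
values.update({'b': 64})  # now {'c': 22, 'g': 26, 'b': 64}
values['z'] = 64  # {'c': 22, 'g': 26, 'b': 64, 'z': 64}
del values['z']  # {'c': 22, 'g': 26, 'b': 64}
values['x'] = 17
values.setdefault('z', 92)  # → 92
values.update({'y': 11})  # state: {'c': 22, 'g': 26, 'b': 64, 'x': 17, 'z': 92, 'y': 11}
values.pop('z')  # 92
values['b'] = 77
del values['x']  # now {'c': 22, 'g': 26, 'b': 77, 'y': 11}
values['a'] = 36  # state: {'c': 22, 'g': 26, 'b': 77, 'y': 11, 'a': 36}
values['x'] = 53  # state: {'c': 22, 'g': 26, 'b': 77, 'y': 11, 'a': 36, 'x': 53}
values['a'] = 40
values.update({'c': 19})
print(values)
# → {'c': 19, 'g': 26, 'b': 77, 'y': 11, 'a': 40, 'x': 53}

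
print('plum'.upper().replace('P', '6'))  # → 6LUM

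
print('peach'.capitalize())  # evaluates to Peach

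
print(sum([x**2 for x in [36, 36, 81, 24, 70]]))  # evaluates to 14629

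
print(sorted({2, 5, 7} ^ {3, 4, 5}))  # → [2, 3, 4, 7]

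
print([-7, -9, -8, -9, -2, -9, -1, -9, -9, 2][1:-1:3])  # [-9, -2, -9]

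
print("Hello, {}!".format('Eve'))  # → Hello, Eve!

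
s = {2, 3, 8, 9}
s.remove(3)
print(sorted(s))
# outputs [2, 8, 9]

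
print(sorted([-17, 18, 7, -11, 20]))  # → [-17, -11, 7, 18, 20]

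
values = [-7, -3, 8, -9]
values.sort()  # [-9, -7, -3, 8]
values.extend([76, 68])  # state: [-9, -7, -3, 8, 76, 68]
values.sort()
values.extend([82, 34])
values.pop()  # 34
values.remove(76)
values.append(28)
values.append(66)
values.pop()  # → 66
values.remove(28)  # [-9, -7, -3, 8, 68, 82]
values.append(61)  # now [-9, -7, -3, 8, 68, 82, 61]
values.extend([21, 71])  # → [-9, -7, -3, 8, 68, 82, 61, 21, 71]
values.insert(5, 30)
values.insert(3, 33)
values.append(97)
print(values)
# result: [-9, -7, -3, 33, 8, 68, 30, 82, 61, 21, 71, 97]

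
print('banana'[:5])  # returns banan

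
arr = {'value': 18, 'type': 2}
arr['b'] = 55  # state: {'value': 18, 'type': 2, 'b': 55}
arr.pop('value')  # 18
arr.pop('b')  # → 55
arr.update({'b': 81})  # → {'type': 2, 'b': 81}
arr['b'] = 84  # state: {'type': 2, 'b': 84}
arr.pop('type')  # 2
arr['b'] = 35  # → {'b': 35}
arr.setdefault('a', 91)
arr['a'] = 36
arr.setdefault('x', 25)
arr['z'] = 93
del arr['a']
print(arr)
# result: {'b': 35, 'x': 25, 'z': 93}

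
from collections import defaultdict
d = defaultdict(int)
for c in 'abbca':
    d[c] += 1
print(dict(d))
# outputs {'a': 2, 'b': 2, 'c': 1}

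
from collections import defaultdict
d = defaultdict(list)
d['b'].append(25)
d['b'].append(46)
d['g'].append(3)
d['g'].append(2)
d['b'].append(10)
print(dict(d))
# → {'b': [25, 46, 10], 'g': [3, 2]}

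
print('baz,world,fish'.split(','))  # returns ['baz', 'world', 'fish']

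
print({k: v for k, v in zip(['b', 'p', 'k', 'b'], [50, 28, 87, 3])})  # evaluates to {'b': 3, 'p': 28, 'k': 87}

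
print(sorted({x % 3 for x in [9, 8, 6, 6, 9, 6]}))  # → [0, 2]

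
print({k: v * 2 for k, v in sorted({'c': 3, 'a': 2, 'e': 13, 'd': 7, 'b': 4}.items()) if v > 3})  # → {'b': 8, 'd': 14, 'e': 26}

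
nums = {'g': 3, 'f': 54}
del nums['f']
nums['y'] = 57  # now {'g': 3, 'y': 57}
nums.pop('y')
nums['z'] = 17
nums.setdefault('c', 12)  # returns 12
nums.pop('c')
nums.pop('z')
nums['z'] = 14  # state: {'g': 3, 'z': 14}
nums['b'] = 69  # {'g': 3, 'z': 14, 'b': 69}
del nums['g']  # {'z': 14, 'b': 69}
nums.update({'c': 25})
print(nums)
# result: {'z': 14, 'b': 69, 'c': 25}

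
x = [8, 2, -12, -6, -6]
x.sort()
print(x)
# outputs [-12, -6, -6, 2, 8]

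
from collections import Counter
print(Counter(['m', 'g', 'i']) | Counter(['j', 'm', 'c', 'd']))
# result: Counter({'m': 1, 'g': 1, 'i': 1, 'j': 1, 'c': 1, 'd': 1})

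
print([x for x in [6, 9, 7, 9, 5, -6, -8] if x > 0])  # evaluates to [6, 9, 7, 9, 5]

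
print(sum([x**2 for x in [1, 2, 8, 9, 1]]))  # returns 151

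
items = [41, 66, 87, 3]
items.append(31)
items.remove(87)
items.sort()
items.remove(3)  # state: [31, 41, 66]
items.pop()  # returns 66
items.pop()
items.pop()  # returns 31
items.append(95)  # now [95]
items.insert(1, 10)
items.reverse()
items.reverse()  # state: [95, 10]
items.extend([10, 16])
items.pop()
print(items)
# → [95, 10, 10]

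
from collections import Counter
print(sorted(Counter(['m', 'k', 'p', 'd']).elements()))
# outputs ['d', 'k', 'm', 'p']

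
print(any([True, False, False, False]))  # True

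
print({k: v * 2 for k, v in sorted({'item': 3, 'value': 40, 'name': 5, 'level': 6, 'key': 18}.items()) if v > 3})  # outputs {'key': 36, 'level': 12, 'name': 10, 'value': 80}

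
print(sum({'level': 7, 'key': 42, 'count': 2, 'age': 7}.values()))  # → 58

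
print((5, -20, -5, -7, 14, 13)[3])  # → -7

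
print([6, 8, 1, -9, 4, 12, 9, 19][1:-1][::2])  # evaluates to [8, -9, 12]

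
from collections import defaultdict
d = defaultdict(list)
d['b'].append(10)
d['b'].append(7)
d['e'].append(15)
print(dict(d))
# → {'b': [10, 7], 'e': [15]}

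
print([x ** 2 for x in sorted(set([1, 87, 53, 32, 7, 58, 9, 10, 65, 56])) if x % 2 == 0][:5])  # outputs [100, 1024, 3136, 3364]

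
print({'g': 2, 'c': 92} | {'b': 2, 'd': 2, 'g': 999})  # {'g': 999, 'c': 92, 'b': 2, 'd': 2}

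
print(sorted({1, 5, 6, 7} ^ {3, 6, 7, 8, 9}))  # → [1, 3, 5, 8, 9]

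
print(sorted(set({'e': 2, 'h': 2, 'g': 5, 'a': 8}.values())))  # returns [2, 5, 8]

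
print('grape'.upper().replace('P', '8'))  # GRA8E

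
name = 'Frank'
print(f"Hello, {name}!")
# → Hello, Frank!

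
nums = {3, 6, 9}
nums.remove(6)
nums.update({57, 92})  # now {3, 9, 57, 92}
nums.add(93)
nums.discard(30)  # {3, 9, 57, 92, 93}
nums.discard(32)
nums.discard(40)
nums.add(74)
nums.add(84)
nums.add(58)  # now {3, 9, 57, 58, 74, 84, 92, 93}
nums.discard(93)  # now {3, 9, 57, 58, 74, 84, 92}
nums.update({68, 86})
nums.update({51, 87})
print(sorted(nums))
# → [3, 9, 51, 57, 58, 68, 74, 84, 86, 87, 92]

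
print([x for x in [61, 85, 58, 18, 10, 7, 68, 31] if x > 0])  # [61, 85, 58, 18, 10, 7, 68, 31]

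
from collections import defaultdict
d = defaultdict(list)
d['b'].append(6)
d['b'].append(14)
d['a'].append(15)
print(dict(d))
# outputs {'b': [6, 14], 'a': [15]}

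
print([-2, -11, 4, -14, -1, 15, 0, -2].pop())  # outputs -2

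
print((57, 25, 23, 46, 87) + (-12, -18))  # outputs (57, 25, 23, 46, 87, -12, -18)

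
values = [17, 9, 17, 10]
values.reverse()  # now [10, 17, 9, 17]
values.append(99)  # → [10, 17, 9, 17, 99]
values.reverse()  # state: [99, 17, 9, 17, 10]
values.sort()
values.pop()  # 99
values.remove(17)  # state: [9, 10, 17]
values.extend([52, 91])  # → [9, 10, 17, 52, 91]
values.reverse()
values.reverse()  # [9, 10, 17, 52, 91]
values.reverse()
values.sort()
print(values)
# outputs [9, 10, 17, 52, 91]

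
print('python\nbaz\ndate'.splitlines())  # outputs ['python', 'baz', 'date']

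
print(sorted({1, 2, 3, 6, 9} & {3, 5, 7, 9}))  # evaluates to [3, 9]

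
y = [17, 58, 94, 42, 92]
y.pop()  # 92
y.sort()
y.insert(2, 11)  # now [17, 42, 11, 58, 94]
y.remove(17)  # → [42, 11, 58, 94]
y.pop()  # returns 94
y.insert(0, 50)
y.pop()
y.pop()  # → 11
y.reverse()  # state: [42, 50]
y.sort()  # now [42, 50]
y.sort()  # [42, 50]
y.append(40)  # [42, 50, 40]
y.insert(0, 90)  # [90, 42, 50, 40]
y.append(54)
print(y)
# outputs [90, 42, 50, 40, 54]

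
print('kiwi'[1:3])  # iw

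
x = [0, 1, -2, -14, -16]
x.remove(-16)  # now [0, 1, -2, -14]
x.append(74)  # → [0, 1, -2, -14, 74]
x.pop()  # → 74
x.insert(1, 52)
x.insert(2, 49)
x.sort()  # [-14, -2, 0, 1, 49, 52]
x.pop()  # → 52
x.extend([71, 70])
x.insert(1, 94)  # [-14, 94, -2, 0, 1, 49, 71, 70]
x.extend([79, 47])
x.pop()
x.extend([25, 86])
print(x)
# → [-14, 94, -2, 0, 1, 49, 71, 70, 79, 25, 86]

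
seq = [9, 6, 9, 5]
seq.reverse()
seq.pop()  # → 9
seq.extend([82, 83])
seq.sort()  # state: [5, 6, 9, 82, 83]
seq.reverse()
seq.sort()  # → [5, 6, 9, 82, 83]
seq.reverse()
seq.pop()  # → 5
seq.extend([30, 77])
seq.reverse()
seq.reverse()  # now [83, 82, 9, 6, 30, 77]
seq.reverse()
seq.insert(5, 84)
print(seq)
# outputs [77, 30, 6, 9, 82, 84, 83]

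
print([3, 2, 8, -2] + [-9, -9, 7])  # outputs [3, 2, 8, -2, -9, -9, 7]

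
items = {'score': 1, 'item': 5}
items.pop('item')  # 5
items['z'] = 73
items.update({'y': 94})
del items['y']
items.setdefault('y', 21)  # 21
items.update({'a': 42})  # {'score': 1, 'z': 73, 'y': 21, 'a': 42}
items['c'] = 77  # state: {'score': 1, 'z': 73, 'y': 21, 'a': 42, 'c': 77}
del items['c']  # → {'score': 1, 'z': 73, 'y': 21, 'a': 42}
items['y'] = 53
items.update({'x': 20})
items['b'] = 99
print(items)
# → {'score': 1, 'z': 73, 'y': 53, 'a': 42, 'x': 20, 'b': 99}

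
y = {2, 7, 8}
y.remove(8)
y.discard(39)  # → {2, 7}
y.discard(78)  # {2, 7}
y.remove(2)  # {7}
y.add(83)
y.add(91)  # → {7, 83, 91}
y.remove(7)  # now {83, 91}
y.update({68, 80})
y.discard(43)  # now {68, 80, 83, 91}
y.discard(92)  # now {68, 80, 83, 91}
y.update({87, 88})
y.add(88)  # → {68, 80, 83, 87, 88, 91}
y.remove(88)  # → {68, 80, 83, 87, 91}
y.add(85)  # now {68, 80, 83, 85, 87, 91}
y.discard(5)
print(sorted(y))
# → [68, 80, 83, 85, 87, 91]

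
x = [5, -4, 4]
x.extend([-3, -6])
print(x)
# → [5, -4, 4, -3, -6]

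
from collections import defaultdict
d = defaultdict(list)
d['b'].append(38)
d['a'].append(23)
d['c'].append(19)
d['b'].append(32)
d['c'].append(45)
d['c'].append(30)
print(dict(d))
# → {'b': [38, 32], 'a': [23], 'c': [19, 45, 30]}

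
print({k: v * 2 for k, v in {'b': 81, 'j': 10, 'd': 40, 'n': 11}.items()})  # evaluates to {'b': 162, 'j': 20, 'd': 80, 'n': 22}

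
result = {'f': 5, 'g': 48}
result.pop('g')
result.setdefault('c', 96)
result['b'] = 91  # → {'f': 5, 'c': 96, 'b': 91}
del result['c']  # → {'f': 5, 'b': 91}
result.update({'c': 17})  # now {'f': 5, 'b': 91, 'c': 17}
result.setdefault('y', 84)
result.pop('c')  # 17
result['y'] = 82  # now {'f': 5, 'b': 91, 'y': 82}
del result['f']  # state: {'b': 91, 'y': 82}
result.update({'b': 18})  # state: {'b': 18, 'y': 82}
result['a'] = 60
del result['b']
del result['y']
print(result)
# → {'a': 60}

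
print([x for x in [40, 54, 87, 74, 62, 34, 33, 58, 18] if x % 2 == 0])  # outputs [40, 54, 74, 62, 34, 58, 18]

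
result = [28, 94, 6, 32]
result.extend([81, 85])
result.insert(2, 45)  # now [28, 94, 45, 6, 32, 81, 85]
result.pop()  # 85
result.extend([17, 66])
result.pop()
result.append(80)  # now [28, 94, 45, 6, 32, 81, 17, 80]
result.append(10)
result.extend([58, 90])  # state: [28, 94, 45, 6, 32, 81, 17, 80, 10, 58, 90]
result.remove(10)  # [28, 94, 45, 6, 32, 81, 17, 80, 58, 90]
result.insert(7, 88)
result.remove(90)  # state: [28, 94, 45, 6, 32, 81, 17, 88, 80, 58]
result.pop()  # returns 58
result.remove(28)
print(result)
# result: [94, 45, 6, 32, 81, 17, 88, 80]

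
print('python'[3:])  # hon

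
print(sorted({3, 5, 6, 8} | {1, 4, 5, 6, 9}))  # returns [1, 3, 4, 5, 6, 8, 9]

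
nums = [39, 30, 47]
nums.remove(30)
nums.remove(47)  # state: [39]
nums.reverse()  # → [39]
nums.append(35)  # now [39, 35]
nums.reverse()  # [35, 39]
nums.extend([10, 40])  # [35, 39, 10, 40]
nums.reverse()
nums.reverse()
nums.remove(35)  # [39, 10, 40]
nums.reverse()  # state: [40, 10, 39]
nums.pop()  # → 39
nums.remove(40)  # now [10]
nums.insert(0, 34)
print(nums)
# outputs [34, 10]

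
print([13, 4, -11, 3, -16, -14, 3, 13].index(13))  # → 0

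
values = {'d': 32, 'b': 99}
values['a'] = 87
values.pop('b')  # 99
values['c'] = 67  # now {'d': 32, 'a': 87, 'c': 67}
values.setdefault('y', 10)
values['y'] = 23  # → {'d': 32, 'a': 87, 'c': 67, 'y': 23}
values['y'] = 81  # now {'d': 32, 'a': 87, 'c': 67, 'y': 81}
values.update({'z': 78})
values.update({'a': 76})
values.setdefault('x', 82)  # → 82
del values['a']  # {'d': 32, 'c': 67, 'y': 81, 'z': 78, 'x': 82}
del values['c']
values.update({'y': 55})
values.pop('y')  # 55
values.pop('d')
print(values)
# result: {'z': 78, 'x': 82}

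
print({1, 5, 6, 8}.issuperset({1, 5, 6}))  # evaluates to True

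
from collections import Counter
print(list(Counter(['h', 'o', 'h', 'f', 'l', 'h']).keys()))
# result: ['h', 'o', 'f', 'l']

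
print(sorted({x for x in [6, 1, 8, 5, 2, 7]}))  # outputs [1, 2, 5, 6, 7, 8]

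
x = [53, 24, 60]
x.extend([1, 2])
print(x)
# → [53, 24, 60, 1, 2]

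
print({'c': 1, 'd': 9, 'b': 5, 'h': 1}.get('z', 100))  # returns 100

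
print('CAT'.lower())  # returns cat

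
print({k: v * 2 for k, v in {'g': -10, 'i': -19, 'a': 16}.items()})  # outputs {'g': -20, 'i': -38, 'a': 32}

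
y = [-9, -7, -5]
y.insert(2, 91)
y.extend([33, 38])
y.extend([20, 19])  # [-9, -7, 91, -5, 33, 38, 20, 19]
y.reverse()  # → [19, 20, 38, 33, -5, 91, -7, -9]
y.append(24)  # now [19, 20, 38, 33, -5, 91, -7, -9, 24]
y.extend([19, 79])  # [19, 20, 38, 33, -5, 91, -7, -9, 24, 19, 79]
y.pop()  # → 79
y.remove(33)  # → [19, 20, 38, -5, 91, -7, -9, 24, 19]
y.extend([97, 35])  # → [19, 20, 38, -5, 91, -7, -9, 24, 19, 97, 35]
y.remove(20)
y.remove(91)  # [19, 38, -5, -7, -9, 24, 19, 97, 35]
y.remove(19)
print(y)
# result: [38, -5, -7, -9, 24, 19, 97, 35]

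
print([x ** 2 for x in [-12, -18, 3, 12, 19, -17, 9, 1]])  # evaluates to [144, 324, 9, 144, 361, 289, 81, 1]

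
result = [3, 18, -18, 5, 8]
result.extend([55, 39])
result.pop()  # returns 39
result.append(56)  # [3, 18, -18, 5, 8, 55, 56]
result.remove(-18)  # [3, 18, 5, 8, 55, 56]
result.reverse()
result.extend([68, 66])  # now [56, 55, 8, 5, 18, 3, 68, 66]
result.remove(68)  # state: [56, 55, 8, 5, 18, 3, 66]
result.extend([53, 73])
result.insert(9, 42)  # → [56, 55, 8, 5, 18, 3, 66, 53, 73, 42]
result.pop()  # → 42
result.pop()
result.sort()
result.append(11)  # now [3, 5, 8, 18, 53, 55, 56, 66, 11]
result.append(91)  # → [3, 5, 8, 18, 53, 55, 56, 66, 11, 91]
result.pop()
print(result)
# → [3, 5, 8, 18, 53, 55, 56, 66, 11]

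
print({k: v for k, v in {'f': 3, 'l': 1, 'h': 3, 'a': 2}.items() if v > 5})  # {}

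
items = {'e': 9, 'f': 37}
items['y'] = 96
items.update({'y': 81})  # {'e': 9, 'f': 37, 'y': 81}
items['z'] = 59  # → {'e': 9, 'f': 37, 'y': 81, 'z': 59}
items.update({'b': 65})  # {'e': 9, 'f': 37, 'y': 81, 'z': 59, 'b': 65}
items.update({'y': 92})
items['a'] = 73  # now {'e': 9, 'f': 37, 'y': 92, 'z': 59, 'b': 65, 'a': 73}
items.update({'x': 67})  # {'e': 9, 'f': 37, 'y': 92, 'z': 59, 'b': 65, 'a': 73, 'x': 67}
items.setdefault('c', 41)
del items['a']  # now {'e': 9, 'f': 37, 'y': 92, 'z': 59, 'b': 65, 'x': 67, 'c': 41}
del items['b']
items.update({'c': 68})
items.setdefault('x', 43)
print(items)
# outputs {'e': 9, 'f': 37, 'y': 92, 'z': 59, 'x': 67, 'c': 68}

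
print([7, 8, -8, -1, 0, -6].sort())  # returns None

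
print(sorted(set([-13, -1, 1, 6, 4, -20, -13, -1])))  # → [-20, -13, -1, 1, 4, 6]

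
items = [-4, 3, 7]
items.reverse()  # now [7, 3, -4]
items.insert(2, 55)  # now [7, 3, 55, -4]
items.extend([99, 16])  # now [7, 3, 55, -4, 99, 16]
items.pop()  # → 16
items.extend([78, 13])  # [7, 3, 55, -4, 99, 78, 13]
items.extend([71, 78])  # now [7, 3, 55, -4, 99, 78, 13, 71, 78]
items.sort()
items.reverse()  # [99, 78, 78, 71, 55, 13, 7, 3, -4]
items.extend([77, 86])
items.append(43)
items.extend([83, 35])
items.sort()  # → [-4, 3, 7, 13, 35, 43, 55, 71, 77, 78, 78, 83, 86, 99]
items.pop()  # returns 99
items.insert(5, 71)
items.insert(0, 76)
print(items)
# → [76, -4, 3, 7, 13, 35, 71, 43, 55, 71, 77, 78, 78, 83, 86]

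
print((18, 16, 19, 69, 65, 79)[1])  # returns 16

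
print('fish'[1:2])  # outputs i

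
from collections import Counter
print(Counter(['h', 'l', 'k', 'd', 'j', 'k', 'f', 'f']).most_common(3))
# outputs [('k', 2), ('f', 2), ('h', 1)]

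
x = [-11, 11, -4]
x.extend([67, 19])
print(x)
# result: [-11, 11, -4, 67, 19]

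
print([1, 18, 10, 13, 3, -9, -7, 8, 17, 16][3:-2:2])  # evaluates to [13, -9, 8]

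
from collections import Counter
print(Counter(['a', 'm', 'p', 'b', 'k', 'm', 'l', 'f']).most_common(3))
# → [('m', 2), ('a', 1), ('p', 1)]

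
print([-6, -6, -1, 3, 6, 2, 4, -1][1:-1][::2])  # [-6, 3, 2]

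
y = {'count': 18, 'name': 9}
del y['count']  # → {'name': 9}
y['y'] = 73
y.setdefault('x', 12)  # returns 12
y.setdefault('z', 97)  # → 97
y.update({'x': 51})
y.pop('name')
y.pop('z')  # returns 97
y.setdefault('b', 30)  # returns 30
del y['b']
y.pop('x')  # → 51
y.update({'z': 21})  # {'y': 73, 'z': 21}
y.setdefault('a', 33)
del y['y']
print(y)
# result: {'z': 21, 'a': 33}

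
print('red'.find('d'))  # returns 2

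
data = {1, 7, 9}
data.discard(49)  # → {1, 7, 9}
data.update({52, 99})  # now {1, 7, 9, 52, 99}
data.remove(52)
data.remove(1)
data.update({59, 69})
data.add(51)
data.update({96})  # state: {7, 9, 51, 59, 69, 96, 99}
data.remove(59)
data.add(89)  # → {7, 9, 51, 69, 89, 96, 99}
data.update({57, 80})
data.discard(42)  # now {7, 9, 51, 57, 69, 80, 89, 96, 99}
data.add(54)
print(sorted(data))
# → [7, 9, 51, 54, 57, 69, 80, 89, 96, 99]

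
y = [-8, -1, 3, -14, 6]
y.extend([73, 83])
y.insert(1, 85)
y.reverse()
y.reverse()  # [-8, 85, -1, 3, -14, 6, 73, 83]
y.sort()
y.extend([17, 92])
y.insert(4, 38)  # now [-14, -8, -1, 3, 38, 6, 73, 83, 85, 17, 92]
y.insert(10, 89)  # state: [-14, -8, -1, 3, 38, 6, 73, 83, 85, 17, 89, 92]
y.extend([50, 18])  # [-14, -8, -1, 3, 38, 6, 73, 83, 85, 17, 89, 92, 50, 18]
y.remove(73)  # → [-14, -8, -1, 3, 38, 6, 83, 85, 17, 89, 92, 50, 18]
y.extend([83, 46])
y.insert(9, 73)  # [-14, -8, -1, 3, 38, 6, 83, 85, 17, 73, 89, 92, 50, 18, 83, 46]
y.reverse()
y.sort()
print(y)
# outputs [-14, -8, -1, 3, 6, 17, 18, 38, 46, 50, 73, 83, 83, 85, 89, 92]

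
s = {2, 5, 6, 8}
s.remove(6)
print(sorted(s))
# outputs [2, 5, 8]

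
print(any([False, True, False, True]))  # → True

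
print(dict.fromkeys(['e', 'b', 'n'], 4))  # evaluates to {'e': 4, 'b': 4, 'n': 4}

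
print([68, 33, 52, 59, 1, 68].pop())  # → 68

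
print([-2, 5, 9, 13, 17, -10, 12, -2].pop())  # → -2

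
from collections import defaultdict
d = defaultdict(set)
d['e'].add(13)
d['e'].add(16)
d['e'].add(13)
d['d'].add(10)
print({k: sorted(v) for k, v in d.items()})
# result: {'e': [13, 16], 'd': [10]}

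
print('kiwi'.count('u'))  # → 0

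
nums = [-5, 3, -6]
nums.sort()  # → [-6, -5, 3]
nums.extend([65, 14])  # [-6, -5, 3, 65, 14]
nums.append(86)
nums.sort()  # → [-6, -5, 3, 14, 65, 86]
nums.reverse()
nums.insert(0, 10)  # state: [10, 86, 65, 14, 3, -5, -6]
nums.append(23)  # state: [10, 86, 65, 14, 3, -5, -6, 23]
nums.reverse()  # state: [23, -6, -5, 3, 14, 65, 86, 10]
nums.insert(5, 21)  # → [23, -6, -5, 3, 14, 21, 65, 86, 10]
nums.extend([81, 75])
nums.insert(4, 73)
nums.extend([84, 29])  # [23, -6, -5, 3, 73, 14, 21, 65, 86, 10, 81, 75, 84, 29]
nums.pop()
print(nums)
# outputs [23, -6, -5, 3, 73, 14, 21, 65, 86, 10, 81, 75, 84]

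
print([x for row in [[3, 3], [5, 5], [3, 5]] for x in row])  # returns [3, 3, 5, 5, 3, 5]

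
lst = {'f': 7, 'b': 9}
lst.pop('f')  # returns 7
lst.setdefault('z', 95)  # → 95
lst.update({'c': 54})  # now {'b': 9, 'z': 95, 'c': 54}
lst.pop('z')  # 95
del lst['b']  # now {'c': 54}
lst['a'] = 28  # {'c': 54, 'a': 28}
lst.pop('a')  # 28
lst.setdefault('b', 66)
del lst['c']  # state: {'b': 66}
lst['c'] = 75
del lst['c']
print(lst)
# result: {'b': 66}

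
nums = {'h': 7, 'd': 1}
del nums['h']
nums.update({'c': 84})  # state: {'d': 1, 'c': 84}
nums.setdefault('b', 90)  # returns 90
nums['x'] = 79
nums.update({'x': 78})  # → {'d': 1, 'c': 84, 'b': 90, 'x': 78}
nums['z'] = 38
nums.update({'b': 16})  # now {'d': 1, 'c': 84, 'b': 16, 'x': 78, 'z': 38}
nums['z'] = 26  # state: {'d': 1, 'c': 84, 'b': 16, 'x': 78, 'z': 26}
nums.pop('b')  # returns 16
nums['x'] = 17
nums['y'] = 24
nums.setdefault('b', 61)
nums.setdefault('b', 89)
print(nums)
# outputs {'d': 1, 'c': 84, 'x': 17, 'z': 26, 'y': 24, 'b': 61}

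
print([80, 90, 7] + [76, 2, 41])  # [80, 90, 7, 76, 2, 41]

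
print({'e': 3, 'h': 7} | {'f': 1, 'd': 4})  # {'e': 3, 'h': 7, 'f': 1, 'd': 4}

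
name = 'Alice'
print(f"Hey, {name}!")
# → Hey, Alice!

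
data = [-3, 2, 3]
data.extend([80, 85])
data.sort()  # [-3, 2, 3, 80, 85]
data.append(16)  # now [-3, 2, 3, 80, 85, 16]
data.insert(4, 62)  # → [-3, 2, 3, 80, 62, 85, 16]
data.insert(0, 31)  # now [31, -3, 2, 3, 80, 62, 85, 16]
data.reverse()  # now [16, 85, 62, 80, 3, 2, -3, 31]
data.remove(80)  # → [16, 85, 62, 3, 2, -3, 31]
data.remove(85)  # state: [16, 62, 3, 2, -3, 31]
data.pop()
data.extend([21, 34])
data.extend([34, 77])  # [16, 62, 3, 2, -3, 21, 34, 34, 77]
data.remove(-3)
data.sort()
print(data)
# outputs [2, 3, 16, 21, 34, 34, 62, 77]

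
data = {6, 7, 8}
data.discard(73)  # {6, 7, 8}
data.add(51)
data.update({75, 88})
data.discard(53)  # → {6, 7, 8, 51, 75, 88}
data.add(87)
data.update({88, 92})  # {6, 7, 8, 51, 75, 87, 88, 92}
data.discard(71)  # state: {6, 7, 8, 51, 75, 87, 88, 92}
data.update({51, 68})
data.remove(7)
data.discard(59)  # {6, 8, 51, 68, 75, 87, 88, 92}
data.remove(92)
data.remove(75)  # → {6, 8, 51, 68, 87, 88}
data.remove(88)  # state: {6, 8, 51, 68, 87}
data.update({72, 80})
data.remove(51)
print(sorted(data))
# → [6, 8, 68, 72, 80, 87]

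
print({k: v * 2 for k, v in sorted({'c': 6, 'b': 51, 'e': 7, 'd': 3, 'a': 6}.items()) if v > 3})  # {'a': 12, 'b': 102, 'c': 12, 'e': 14}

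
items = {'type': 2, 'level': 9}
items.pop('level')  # 9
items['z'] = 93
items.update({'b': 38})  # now {'type': 2, 'z': 93, 'b': 38}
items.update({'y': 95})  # {'type': 2, 'z': 93, 'b': 38, 'y': 95}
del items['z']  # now {'type': 2, 'b': 38, 'y': 95}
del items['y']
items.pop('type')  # 2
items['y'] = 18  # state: {'b': 38, 'y': 18}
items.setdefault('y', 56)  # 18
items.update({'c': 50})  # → {'b': 38, 'y': 18, 'c': 50}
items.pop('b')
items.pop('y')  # 18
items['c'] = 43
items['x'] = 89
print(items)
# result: {'c': 43, 'x': 89}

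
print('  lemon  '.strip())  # lemon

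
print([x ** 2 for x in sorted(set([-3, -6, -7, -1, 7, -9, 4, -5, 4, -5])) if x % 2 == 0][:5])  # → [36, 16]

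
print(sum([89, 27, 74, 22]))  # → 212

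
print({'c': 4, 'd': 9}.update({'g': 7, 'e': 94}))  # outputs None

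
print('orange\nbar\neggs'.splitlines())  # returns ['orange', 'bar', 'eggs']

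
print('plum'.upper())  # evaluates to PLUM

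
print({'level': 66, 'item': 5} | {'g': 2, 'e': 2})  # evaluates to {'level': 66, 'item': 5, 'g': 2, 'e': 2}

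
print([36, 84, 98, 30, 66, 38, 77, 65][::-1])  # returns [65, 77, 38, 66, 30, 98, 84, 36]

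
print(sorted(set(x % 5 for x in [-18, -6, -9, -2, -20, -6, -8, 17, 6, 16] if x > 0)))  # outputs [1, 2]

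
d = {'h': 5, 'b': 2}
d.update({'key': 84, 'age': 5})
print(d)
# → {'h': 5, 'b': 2, 'key': 84, 'age': 5}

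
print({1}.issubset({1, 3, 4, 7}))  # True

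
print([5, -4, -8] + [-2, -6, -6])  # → [5, -4, -8, -2, -6, -6]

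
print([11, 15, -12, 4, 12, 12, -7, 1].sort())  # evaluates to None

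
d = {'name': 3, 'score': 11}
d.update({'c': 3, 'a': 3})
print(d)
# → {'name': 3, 'score': 11, 'c': 3, 'a': 3}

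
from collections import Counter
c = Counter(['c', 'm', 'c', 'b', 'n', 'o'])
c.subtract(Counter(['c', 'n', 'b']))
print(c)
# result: Counter({'c': 1, 'm': 1, 'o': 1, 'b': 0, 'n': 0})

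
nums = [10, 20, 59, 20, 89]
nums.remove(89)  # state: [10, 20, 59, 20]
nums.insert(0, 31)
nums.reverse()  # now [20, 59, 20, 10, 31]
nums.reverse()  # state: [31, 10, 20, 59, 20]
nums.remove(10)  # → [31, 20, 59, 20]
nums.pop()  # 20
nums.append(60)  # [31, 20, 59, 60]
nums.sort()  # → [20, 31, 59, 60]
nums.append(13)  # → [20, 31, 59, 60, 13]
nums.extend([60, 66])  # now [20, 31, 59, 60, 13, 60, 66]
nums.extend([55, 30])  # [20, 31, 59, 60, 13, 60, 66, 55, 30]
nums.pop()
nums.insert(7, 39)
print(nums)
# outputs [20, 31, 59, 60, 13, 60, 66, 39, 55]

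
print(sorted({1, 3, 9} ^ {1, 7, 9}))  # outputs [3, 7]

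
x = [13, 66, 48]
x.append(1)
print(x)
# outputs [13, 66, 48, 1]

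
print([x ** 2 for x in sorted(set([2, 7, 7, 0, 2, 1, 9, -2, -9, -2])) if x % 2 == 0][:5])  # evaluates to [4, 0, 4]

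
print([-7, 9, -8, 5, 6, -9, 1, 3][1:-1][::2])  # [9, 5, -9]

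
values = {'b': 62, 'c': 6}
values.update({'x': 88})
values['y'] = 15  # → {'b': 62, 'c': 6, 'x': 88, 'y': 15}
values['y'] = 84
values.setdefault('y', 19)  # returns 84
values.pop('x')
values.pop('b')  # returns 62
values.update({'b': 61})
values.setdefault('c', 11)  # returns 6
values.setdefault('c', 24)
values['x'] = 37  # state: {'c': 6, 'y': 84, 'b': 61, 'x': 37}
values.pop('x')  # 37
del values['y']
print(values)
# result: {'c': 6, 'b': 61}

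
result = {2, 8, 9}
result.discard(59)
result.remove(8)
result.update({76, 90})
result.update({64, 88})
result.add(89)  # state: {2, 9, 64, 76, 88, 89, 90}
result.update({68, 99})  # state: {2, 9, 64, 68, 76, 88, 89, 90, 99}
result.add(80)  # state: {2, 9, 64, 68, 76, 80, 88, 89, 90, 99}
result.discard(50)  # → {2, 9, 64, 68, 76, 80, 88, 89, 90, 99}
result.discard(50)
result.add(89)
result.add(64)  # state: {2, 9, 64, 68, 76, 80, 88, 89, 90, 99}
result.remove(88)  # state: {2, 9, 64, 68, 76, 80, 89, 90, 99}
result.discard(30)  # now {2, 9, 64, 68, 76, 80, 89, 90, 99}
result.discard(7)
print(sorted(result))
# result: [2, 9, 64, 68, 76, 80, 89, 90, 99]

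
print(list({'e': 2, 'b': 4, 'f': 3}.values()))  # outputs [2, 4, 3]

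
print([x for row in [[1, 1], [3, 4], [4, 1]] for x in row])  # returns [1, 1, 3, 4, 4, 1]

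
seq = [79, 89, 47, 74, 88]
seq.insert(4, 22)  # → [79, 89, 47, 74, 22, 88]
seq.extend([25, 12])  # [79, 89, 47, 74, 22, 88, 25, 12]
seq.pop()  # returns 12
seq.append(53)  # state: [79, 89, 47, 74, 22, 88, 25, 53]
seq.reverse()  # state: [53, 25, 88, 22, 74, 47, 89, 79]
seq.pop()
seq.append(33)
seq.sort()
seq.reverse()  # [89, 88, 74, 53, 47, 33, 25, 22]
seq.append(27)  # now [89, 88, 74, 53, 47, 33, 25, 22, 27]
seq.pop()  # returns 27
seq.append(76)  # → [89, 88, 74, 53, 47, 33, 25, 22, 76]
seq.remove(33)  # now [89, 88, 74, 53, 47, 25, 22, 76]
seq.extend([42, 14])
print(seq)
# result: [89, 88, 74, 53, 47, 25, 22, 76, 42, 14]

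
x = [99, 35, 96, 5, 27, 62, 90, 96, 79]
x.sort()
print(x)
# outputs [5, 27, 35, 62, 79, 90, 96, 96, 99]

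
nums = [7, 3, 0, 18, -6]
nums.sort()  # [-6, 0, 3, 7, 18]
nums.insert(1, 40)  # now [-6, 40, 0, 3, 7, 18]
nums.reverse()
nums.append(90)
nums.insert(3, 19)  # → [18, 7, 3, 19, 0, 40, -6, 90]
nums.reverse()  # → [90, -6, 40, 0, 19, 3, 7, 18]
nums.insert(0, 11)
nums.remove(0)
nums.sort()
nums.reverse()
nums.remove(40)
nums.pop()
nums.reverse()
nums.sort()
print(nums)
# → [3, 7, 11, 18, 19, 90]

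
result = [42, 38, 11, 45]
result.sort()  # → [11, 38, 42, 45]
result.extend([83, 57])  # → [11, 38, 42, 45, 83, 57]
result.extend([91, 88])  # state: [11, 38, 42, 45, 83, 57, 91, 88]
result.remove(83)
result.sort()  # [11, 38, 42, 45, 57, 88, 91]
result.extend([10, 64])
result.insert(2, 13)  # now [11, 38, 13, 42, 45, 57, 88, 91, 10, 64]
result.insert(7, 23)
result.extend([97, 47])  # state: [11, 38, 13, 42, 45, 57, 88, 23, 91, 10, 64, 97, 47]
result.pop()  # 47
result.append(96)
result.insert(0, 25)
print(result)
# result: [25, 11, 38, 13, 42, 45, 57, 88, 23, 91, 10, 64, 97, 96]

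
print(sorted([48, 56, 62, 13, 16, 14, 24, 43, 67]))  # [13, 14, 16, 24, 43, 48, 56, 62, 67]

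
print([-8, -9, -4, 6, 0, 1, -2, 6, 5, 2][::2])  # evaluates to [-8, -4, 0, -2, 5]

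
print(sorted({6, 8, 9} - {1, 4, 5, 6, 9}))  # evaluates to [8]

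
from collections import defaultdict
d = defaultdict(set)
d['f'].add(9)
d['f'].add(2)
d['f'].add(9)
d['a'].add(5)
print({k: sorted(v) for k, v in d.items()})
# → {'f': [2, 9], 'a': [5]}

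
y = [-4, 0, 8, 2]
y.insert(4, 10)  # [-4, 0, 8, 2, 10]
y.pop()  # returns 10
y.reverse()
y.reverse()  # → [-4, 0, 8, 2]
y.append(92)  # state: [-4, 0, 8, 2, 92]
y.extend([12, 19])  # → [-4, 0, 8, 2, 92, 12, 19]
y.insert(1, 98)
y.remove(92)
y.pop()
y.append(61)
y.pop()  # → 61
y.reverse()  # [12, 2, 8, 0, 98, -4]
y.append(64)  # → [12, 2, 8, 0, 98, -4, 64]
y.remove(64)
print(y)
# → [12, 2, 8, 0, 98, -4]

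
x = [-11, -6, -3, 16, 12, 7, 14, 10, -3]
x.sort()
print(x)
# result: [-11, -6, -3, -3, 7, 10, 12, 14, 16]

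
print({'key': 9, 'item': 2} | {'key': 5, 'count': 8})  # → {'key': 5, 'item': 2, 'count': 8}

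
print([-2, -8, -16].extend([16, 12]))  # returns None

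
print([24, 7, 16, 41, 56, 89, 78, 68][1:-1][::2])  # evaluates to [7, 41, 89]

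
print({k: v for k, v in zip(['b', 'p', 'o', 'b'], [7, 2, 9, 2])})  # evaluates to {'b': 2, 'p': 2, 'o': 9}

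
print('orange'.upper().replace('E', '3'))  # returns ORANG3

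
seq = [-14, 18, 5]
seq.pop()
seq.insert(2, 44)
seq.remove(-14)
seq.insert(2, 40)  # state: [18, 44, 40]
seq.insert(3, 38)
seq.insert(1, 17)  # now [18, 17, 44, 40, 38]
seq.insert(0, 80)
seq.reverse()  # [38, 40, 44, 17, 18, 80]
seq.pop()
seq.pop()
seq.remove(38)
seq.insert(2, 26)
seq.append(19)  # [40, 44, 26, 17, 19]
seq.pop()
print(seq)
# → [40, 44, 26, 17]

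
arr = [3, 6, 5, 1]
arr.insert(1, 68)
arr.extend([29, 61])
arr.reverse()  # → [61, 29, 1, 5, 6, 68, 3]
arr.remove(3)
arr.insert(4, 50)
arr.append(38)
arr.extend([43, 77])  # [61, 29, 1, 5, 50, 6, 68, 38, 43, 77]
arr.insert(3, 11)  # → [61, 29, 1, 11, 5, 50, 6, 68, 38, 43, 77]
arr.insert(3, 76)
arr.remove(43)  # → [61, 29, 1, 76, 11, 5, 50, 6, 68, 38, 77]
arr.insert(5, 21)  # [61, 29, 1, 76, 11, 21, 5, 50, 6, 68, 38, 77]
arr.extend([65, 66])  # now [61, 29, 1, 76, 11, 21, 5, 50, 6, 68, 38, 77, 65, 66]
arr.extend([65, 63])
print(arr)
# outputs [61, 29, 1, 76, 11, 21, 5, 50, 6, 68, 38, 77, 65, 66, 65, 63]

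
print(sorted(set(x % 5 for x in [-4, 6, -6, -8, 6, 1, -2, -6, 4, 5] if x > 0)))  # [0, 1, 4]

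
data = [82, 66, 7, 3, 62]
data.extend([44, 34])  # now [82, 66, 7, 3, 62, 44, 34]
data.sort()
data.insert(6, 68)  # [3, 7, 34, 44, 62, 66, 68, 82]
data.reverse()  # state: [82, 68, 66, 62, 44, 34, 7, 3]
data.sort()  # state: [3, 7, 34, 44, 62, 66, 68, 82]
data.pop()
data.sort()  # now [3, 7, 34, 44, 62, 66, 68]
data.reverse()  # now [68, 66, 62, 44, 34, 7, 3]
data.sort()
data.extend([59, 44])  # [3, 7, 34, 44, 62, 66, 68, 59, 44]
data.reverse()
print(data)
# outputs [44, 59, 68, 66, 62, 44, 34, 7, 3]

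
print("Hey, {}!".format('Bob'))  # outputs Hey, Bob!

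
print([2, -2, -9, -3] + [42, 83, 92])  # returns [2, -2, -9, -3, 42, 83, 92]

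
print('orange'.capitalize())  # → Orange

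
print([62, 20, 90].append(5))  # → None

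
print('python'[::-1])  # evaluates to nohtyp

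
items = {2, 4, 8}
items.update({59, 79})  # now {2, 4, 8, 59, 79}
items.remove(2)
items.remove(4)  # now {8, 59, 79}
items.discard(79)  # {8, 59}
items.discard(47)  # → {8, 59}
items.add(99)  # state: {8, 59, 99}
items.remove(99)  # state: {8, 59}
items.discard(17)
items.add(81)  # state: {8, 59, 81}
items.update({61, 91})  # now {8, 59, 61, 81, 91}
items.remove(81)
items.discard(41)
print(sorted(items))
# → [8, 59, 61, 91]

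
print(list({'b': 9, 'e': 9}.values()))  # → [9, 9]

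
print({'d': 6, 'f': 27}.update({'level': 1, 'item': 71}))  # None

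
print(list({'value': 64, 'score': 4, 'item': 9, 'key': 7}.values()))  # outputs [64, 4, 9, 7]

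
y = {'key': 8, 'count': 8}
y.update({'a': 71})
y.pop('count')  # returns 8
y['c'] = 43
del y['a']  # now {'key': 8, 'c': 43}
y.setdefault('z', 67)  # 67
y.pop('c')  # 43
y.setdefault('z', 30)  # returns 67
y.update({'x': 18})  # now {'key': 8, 'z': 67, 'x': 18}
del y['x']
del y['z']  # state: {'key': 8}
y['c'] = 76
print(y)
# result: {'key': 8, 'c': 76}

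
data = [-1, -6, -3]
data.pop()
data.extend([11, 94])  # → [-1, -6, 11, 94]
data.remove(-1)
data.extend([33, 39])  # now [-6, 11, 94, 33, 39]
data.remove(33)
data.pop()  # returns 39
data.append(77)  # [-6, 11, 94, 77]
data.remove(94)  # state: [-6, 11, 77]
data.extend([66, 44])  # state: [-6, 11, 77, 66, 44]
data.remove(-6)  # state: [11, 77, 66, 44]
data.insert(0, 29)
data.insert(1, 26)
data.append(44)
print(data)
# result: [29, 26, 11, 77, 66, 44, 44]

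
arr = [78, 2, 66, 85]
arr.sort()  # [2, 66, 78, 85]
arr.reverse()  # [85, 78, 66, 2]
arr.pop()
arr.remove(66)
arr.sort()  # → [78, 85]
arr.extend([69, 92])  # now [78, 85, 69, 92]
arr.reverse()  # [92, 69, 85, 78]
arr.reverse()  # [78, 85, 69, 92]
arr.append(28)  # [78, 85, 69, 92, 28]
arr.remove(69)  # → [78, 85, 92, 28]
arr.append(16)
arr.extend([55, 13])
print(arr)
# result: [78, 85, 92, 28, 16, 55, 13]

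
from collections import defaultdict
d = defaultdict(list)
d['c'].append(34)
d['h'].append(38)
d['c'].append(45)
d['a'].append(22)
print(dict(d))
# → {'c': [34, 45], 'h': [38], 'a': [22]}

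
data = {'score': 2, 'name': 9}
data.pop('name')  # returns 9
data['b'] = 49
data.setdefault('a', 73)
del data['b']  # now {'score': 2, 'a': 73}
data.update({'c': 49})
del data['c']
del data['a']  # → {'score': 2}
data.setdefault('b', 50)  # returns 50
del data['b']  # {'score': 2}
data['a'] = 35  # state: {'score': 2, 'a': 35}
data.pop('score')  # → 2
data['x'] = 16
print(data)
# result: {'a': 35, 'x': 16}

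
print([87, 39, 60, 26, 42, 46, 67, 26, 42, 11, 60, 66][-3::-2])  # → [11, 26, 46, 26, 39]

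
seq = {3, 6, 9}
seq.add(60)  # {3, 6, 9, 60}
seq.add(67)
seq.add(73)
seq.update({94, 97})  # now {3, 6, 9, 60, 67, 73, 94, 97}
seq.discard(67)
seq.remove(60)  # {3, 6, 9, 73, 94, 97}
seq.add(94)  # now {3, 6, 9, 73, 94, 97}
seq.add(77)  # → {3, 6, 9, 73, 77, 94, 97}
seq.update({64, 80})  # {3, 6, 9, 64, 73, 77, 80, 94, 97}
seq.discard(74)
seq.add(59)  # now {3, 6, 9, 59, 64, 73, 77, 80, 94, 97}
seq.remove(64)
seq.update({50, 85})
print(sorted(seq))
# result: [3, 6, 9, 50, 59, 73, 77, 80, 85, 94, 97]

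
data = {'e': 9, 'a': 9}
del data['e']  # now {'a': 9}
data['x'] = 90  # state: {'a': 9, 'x': 90}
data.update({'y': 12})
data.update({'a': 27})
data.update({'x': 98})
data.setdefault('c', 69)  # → 69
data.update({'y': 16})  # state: {'a': 27, 'x': 98, 'y': 16, 'c': 69}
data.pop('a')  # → 27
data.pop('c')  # 69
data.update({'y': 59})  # {'x': 98, 'y': 59}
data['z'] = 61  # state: {'x': 98, 'y': 59, 'z': 61}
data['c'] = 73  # {'x': 98, 'y': 59, 'z': 61, 'c': 73}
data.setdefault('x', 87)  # 98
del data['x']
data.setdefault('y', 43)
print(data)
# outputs {'y': 59, 'z': 61, 'c': 73}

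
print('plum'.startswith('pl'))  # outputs True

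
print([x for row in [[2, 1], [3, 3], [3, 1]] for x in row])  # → [2, 1, 3, 3, 3, 1]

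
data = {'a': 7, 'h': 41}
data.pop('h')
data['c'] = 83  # {'a': 7, 'c': 83}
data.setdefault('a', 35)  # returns 7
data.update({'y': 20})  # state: {'a': 7, 'c': 83, 'y': 20}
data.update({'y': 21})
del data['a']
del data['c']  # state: {'y': 21}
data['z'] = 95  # {'y': 21, 'z': 95}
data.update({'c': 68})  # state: {'y': 21, 'z': 95, 'c': 68}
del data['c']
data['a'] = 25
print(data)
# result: {'y': 21, 'z': 95, 'a': 25}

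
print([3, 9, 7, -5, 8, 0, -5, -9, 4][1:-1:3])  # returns [9, 8, -9]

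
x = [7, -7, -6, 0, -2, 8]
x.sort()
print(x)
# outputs [-7, -6, -2, 0, 7, 8]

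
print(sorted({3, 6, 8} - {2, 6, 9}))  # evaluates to [3, 8]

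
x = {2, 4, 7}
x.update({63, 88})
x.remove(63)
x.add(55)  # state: {2, 4, 7, 55, 88}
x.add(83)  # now {2, 4, 7, 55, 83, 88}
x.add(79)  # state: {2, 4, 7, 55, 79, 83, 88}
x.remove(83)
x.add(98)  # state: {2, 4, 7, 55, 79, 88, 98}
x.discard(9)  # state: {2, 4, 7, 55, 79, 88, 98}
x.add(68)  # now {2, 4, 7, 55, 68, 79, 88, 98}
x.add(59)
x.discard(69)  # {2, 4, 7, 55, 59, 68, 79, 88, 98}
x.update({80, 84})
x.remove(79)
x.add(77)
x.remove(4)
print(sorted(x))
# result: [2, 7, 55, 59, 68, 77, 80, 84, 88, 98]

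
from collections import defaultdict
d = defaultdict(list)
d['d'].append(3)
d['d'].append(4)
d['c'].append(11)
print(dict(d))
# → {'d': [3, 4], 'c': [11]}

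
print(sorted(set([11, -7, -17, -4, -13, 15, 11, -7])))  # [-17, -13, -7, -4, 11, 15]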